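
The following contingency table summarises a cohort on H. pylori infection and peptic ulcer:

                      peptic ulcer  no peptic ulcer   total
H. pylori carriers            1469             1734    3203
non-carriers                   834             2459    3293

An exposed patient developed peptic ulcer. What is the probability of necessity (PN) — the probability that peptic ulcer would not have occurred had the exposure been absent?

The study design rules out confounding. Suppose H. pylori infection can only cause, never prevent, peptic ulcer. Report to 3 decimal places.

p₁ = P(outcome | exposed) = 1469/3203 = 0.45863
p₀ = P(outcome | unexposed) = 834/3293 = 0.25326
Under exogeneity and monotonicity, PN = (p₁ − p₀) / p₁.
PN = (0.45863 − 0.25326) / 0.45863 = 0.20537 / 0.45863 ≈ 0.4478

PN ≈ 0.448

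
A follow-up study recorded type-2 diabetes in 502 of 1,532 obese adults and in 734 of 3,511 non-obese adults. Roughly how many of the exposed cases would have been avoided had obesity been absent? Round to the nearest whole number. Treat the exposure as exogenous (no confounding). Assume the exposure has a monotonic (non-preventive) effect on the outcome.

p₁ = P(outcome | exposed) = 502/1532 = 0.32768
p₀ = P(outcome | unexposed) = 734/3511 = 0.20906
PN = (p₁ − p₀)/p₁ = (0.32768 − 0.20906) / 0.32768 ≈ 0.36200.
Attributable cases ≈ PN × (exposed cases) = 0.36200 × 502 ≈ 181.72.

about 182 cases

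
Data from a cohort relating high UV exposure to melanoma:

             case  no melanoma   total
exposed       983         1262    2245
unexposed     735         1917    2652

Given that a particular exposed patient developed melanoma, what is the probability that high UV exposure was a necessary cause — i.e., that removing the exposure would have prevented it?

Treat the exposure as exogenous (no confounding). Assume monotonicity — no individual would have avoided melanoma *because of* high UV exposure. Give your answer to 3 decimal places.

p₁ = P(outcome | exposed) = 983/2245 = 0.43786
p₀ = P(outcome | unexposed) = 735/2652 = 0.27715
Under exogeneity and monotonicity, PN = (p₁ − p₀)/p₁.
PN = (0.43786 − 0.27715) / 0.43786 ≈ 0.3670

PN ≈ 0.367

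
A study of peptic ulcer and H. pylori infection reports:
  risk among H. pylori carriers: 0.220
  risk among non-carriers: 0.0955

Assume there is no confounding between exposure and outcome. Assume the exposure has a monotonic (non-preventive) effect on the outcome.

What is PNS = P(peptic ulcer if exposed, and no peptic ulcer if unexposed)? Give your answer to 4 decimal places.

Let p₁ = 0.22, p₀ = 0.0955.
Under exogeneity and monotonicity, PNS = p₁ − p₀.
PNS = 0.22 − 0.0955 = 0.1245

PNS ≈ 0.1245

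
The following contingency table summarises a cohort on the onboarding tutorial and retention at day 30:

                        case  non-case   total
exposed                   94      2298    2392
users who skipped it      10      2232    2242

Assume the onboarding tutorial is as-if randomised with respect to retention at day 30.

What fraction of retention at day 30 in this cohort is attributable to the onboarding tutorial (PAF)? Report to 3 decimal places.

p₁ = P(outcome | exposed) = 94/2392 = 0.039298
p₀ = P(outcome | unexposed) = 10/2242 = 0.0044603
Exposure prevalence π = 2392/4634 = 0.51618; overall risk P(Y=1) = 0.022443.
Under exogeneity, PAF = [P(Y=1) − p₀]/P(Y=1).
PAF = (0.022443 − 0.0044603) / 0.022443 ≈ 0.8013

PAF ≈ 0.801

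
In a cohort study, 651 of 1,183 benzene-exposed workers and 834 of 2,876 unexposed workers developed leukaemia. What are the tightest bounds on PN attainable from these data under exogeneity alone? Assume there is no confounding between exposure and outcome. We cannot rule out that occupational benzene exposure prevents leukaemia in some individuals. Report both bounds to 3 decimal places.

p₁ = P(outcome | exposed) = 651/1183 = 0.5503
p₀ = P(outcome | unexposed) = 834/2876 = 0.28999
Under exogeneity alone the bounds on PN are max{0,(p₁−p₀)/p₁} ≤ PN ≤ min{1,(1−p₀)/p₁}.
  lower = (p₁ − p₀)/p₁ = 0.26031 / 0.5503 ≈ 0.4730
  upper = min{1, (1 − p₀)/p₁} = 0.71001 / 0.5503 ≈ 1.2902 → capped at 1

0.473 ≤ PN ≤ 1.000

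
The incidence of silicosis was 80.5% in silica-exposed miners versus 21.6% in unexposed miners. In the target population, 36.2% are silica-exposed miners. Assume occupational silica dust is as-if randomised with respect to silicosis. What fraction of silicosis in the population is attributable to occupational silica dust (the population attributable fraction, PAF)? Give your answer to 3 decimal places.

p₁ = 0.805, p₀ = 0.216.
Overall risk P(Y=1) = π·p₁ + (1−π)·p₀ = 0.362×0.805 + 0.638×0.216 = 0.42922.
Under exogeneity, PAF = [P(Y=1) − p₀] / P(Y=1).
PAF = (0.42922 − 0.216) / 0.42922 ≈ 0.4968

PAF ≈ 0.497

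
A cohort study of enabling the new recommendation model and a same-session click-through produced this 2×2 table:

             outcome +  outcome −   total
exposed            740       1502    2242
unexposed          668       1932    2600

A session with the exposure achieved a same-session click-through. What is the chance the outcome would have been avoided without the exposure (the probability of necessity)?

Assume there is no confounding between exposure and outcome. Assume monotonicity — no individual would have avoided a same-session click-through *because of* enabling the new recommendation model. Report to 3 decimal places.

PN ≈ 0.222

p₁ = P(outcome | exposed) = 740/2242 = 0.33006
p₀ = P(outcome | unexposed) = 668/2600 = 0.25692
Under exogeneity and monotonicity, PN = (p₁ − p₀)/p₁.
PN = (0.33006 − 0.25692) / 0.33006 ≈ 0.2216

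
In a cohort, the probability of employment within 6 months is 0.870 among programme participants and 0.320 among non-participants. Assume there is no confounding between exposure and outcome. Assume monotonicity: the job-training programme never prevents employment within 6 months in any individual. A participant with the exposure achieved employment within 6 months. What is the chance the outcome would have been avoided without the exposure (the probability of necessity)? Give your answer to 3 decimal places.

Let p₁ = 0.87, p₀ = 0.32.
Under exogeneity and monotonicity, PN = (p₁ − p₀) / p₁.
PN = (0.87 − 0.32) / 0.87 = 0.55 / 0.87 ≈ 0.6322

PN ≈ 0.632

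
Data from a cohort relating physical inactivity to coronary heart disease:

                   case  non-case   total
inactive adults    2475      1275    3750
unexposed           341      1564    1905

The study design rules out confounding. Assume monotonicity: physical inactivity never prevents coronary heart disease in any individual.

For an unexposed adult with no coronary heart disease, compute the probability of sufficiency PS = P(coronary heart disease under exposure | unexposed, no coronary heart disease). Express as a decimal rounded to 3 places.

PS ≈ 0.586

p₁ = P(outcome | exposed) = 2475/3750 = 0.66
p₀ = P(outcome | unexposed) = 341/1905 = 0.179
Under exogeneity and monotonicity, PS = (p₁ − p₀)/(1 − p₀).
PS = (0.66 − 0.179) / 0.821 ≈ 0.5859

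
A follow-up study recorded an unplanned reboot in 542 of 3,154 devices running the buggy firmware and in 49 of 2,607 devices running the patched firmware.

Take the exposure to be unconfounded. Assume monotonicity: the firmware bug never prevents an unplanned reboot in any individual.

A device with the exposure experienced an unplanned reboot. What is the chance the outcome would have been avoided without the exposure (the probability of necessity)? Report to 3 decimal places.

p₁ = P(outcome | exposed) = 542/3154 = 0.17185
p₀ = P(outcome | unexposed) = 49/2607 = 0.018796
Under exogeneity and monotonicity, PN = (p₁ − p₀) / p₁.
PN = (0.17185 − 0.018796) / 0.17185 = 0.15305 / 0.17185 ≈ 0.8906

PN ≈ 0.891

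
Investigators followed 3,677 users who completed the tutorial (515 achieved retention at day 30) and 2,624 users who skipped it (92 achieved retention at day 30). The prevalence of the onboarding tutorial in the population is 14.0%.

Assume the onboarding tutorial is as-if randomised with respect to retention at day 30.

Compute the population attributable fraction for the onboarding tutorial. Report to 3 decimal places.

PAF ≈ 0.295

p₁ = P(outcome | exposed) = 515/3677 = 0.14006
p₀ = P(outcome | unexposed) = 92/2624 = 0.035061
Overall risk P(Y=1) = π·p₁ + (1−π)·p₀ = 0.14×0.14006 + 0.86×0.035061 = 0.049761.
Under exogeneity, PAF = [P(Y=1) − p₀] / P(Y=1).
PAF = (0.049761 − 0.035061) / 0.049761 ≈ 0.2954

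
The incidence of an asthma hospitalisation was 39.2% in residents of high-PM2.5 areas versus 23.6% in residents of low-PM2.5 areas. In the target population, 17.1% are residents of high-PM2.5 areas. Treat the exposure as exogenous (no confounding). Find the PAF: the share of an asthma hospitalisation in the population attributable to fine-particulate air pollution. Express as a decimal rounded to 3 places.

p₁ = 0.392, p₀ = 0.236.
Overall risk P(Y=1) = π·p₁ + (1−π)·p₀ = 0.171×0.392 + 0.829×0.236 = 0.26268.
Under exogeneity, PAF = [P(Y=1) − p₀] / P(Y=1).
PAF = (0.26268 − 0.236) / 0.26268 ≈ 0.1016

PAF ≈ 0.102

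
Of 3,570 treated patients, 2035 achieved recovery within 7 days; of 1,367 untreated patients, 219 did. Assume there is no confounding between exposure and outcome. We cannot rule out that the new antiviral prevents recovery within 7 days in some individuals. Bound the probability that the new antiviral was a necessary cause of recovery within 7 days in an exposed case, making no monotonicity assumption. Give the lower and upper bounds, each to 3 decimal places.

0.719 ≤ PN ≤ 1.000

p₁ = P(outcome | exposed) = 2035/3570 = 0.57003
p₀ = P(outcome | unexposed) = 219/1367 = 0.1602
Under exogeneity alone the bounds on PN are max{0,(p₁−p₀)/p₁} ≤ PN ≤ min{1,(1−p₀)/p₁}.
  lower = (p₁ − p₀)/p₁ = 0.40982 / 0.57003 ≈ 0.7190
  upper = min{1, (1 − p₀)/p₁} = 0.8398 / 0.57003 ≈ 1.4733 → capped at 1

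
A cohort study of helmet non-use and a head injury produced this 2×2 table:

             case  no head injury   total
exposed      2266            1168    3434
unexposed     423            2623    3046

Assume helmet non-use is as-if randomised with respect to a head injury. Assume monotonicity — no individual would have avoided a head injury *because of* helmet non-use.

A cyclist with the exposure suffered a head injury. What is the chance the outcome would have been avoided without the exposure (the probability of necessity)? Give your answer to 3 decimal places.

PN ≈ 0.790

p₁ = P(outcome | exposed) = 2266/3434 = 0.65987
p₀ = P(outcome | unexposed) = 423/3046 = 0.13887
Under exogeneity and monotonicity, PN = (p₁ − p₀)/p₁.
PN = (0.65987 − 0.13887) / 0.65987 ≈ 0.7895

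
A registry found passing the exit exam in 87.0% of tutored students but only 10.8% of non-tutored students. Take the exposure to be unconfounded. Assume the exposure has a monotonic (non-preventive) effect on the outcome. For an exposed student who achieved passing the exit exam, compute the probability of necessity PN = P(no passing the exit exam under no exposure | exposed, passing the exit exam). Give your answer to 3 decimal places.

p₁ = 0.87, p₀ = 0.108.
Under exogeneity and monotonicity, PN = (p₁ − p₀) / p₁.
PN = (0.87 − 0.108) / 0.87 = 0.762 / 0.87 ≈ 0.8759

PN ≈ 0.876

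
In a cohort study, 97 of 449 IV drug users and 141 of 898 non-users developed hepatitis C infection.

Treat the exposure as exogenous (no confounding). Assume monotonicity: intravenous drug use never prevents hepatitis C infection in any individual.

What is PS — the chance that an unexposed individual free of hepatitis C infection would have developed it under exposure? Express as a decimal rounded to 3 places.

p₁ = P(outcome | exposed) = 97/449 = 0.21604
p₀ = P(outcome | unexposed) = 141/898 = 0.15702
Under exogeneity and monotonicity, PS = (p₁ − p₀) / (1 − p₀).
PS = (0.21604 − 0.15702) / (1 − 0.15702) = 0.05902 / 0.84298 ≈ 0.0700

PS ≈ 0.070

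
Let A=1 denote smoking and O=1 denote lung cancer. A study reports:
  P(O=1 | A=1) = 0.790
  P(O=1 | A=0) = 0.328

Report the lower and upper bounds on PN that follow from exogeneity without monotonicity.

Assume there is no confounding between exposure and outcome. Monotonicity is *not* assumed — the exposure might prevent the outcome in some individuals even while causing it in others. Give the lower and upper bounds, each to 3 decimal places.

Let p₁ = 0.79, p₀ = 0.328.
Under exogeneity alone the bounds on PN are max{0,(p₁−p₀)/p₁} ≤ PN ≤ min{1,(1−p₀)/p₁}.
  lower = (p₁ − p₀)/p₁ = 0.462 / 0.79 ≈ 0.5848
  upper = min{1, (1 − p₀)/p₁} = 0.672 / 0.79 ≈ 0.8506

0.585 ≤ PN ≤ 0.851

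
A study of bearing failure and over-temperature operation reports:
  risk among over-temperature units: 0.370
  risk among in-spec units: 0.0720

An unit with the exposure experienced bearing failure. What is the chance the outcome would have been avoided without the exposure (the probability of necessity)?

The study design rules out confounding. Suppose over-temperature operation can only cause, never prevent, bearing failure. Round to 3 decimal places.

PN ≈ 0.805

Let p₁ = 0.37, p₀ = 0.072.
Under exogeneity and monotonicity, PN = (p₁ − p₀) / p₁.
PN = (0.37 − 0.072) / 0.37 = 0.298 / 0.37 ≈ 0.8054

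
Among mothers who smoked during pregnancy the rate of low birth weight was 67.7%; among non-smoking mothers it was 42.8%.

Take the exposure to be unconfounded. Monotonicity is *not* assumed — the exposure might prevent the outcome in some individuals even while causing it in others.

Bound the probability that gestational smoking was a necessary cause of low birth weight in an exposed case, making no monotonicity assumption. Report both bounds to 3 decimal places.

p₁ = 0.677, p₀ = 0.428.
Under exogeneity alone the bounds on PN are max{0,(p₁−p₀)/p₁} ≤ PN ≤ min{1,(1−p₀)/p₁}.
  lower = (p₁ − p₀)/p₁ = 0.249 / 0.677 ≈ 0.3678
  upper = min{1, (1 − p₀)/p₁} = 0.572 / 0.677 ≈ 0.8449

0.368 ≤ PN ≤ 0.845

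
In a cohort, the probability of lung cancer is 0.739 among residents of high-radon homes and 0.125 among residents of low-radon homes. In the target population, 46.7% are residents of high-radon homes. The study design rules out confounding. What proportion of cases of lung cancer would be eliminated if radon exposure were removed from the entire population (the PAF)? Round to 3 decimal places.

Let p₁ = 0.739, p₀ = 0.125.
Overall risk P(Y=1) = π·p₁ + (1−π)·p₀ = 0.467×0.739 + 0.533×0.125 = 0.41174.
Under exogeneity, PAF = [P(Y=1) − p₀] / P(Y=1).
PAF = (0.41174 − 0.125) / 0.41174 ≈ 0.6964

PAF ≈ 0.696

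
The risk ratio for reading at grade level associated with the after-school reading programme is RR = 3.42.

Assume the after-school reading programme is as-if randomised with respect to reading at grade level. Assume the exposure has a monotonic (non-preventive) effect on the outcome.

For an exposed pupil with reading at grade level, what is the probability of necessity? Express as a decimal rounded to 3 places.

PN ≈ 0.708

Under exogeneity and monotonicity, PN = (RR − 1) / RR = 1 − 1/RR.
PN = (3.42 − 1) / 3.42 = 2.42 / 3.42 ≈ 0.7076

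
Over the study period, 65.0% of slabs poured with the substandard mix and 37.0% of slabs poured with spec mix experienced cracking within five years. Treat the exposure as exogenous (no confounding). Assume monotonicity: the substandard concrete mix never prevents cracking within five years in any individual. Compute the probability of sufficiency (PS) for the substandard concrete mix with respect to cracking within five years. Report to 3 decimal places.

p₁ = 0.65, p₀ = 0.37.
Under exogeneity and monotonicity, PS = (p₁ − p₀) / (1 − p₀).
PS = (0.65 − 0.37) / (1 − 0.37) = 0.28 / 0.63 ≈ 0.4444

PS ≈ 0.444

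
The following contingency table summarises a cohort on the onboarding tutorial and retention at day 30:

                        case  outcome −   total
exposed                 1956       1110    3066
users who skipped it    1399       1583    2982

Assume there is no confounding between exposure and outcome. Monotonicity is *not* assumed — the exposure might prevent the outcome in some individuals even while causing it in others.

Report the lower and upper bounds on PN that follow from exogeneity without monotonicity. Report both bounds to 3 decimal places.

p₁ = P(outcome | exposed) = 1956/3066 = 0.63796
p₀ = P(outcome | unexposed) = 1399/2982 = 0.46915
Under exogeneity alone the bounds on PN are max{0,(p₁−p₀)/p₁} ≤ PN ≤ min{1,(1−p₀)/p₁}.
  lower = (p₁ − p₀)/p₁ = 0.16882 / 0.63796 ≈ 0.2646
  upper = min{1, (1 − p₀)/p₁} = 0.53085 / 0.63796 ≈ 0.8321

0.265 ≤ PN ≤ 0.832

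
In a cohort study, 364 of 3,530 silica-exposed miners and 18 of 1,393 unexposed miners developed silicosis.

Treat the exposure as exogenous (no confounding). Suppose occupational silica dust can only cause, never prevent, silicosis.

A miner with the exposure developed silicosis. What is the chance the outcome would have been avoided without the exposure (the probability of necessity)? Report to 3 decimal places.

PN ≈ 0.875

p₁ = P(outcome | exposed) = 364/3530 = 0.10312
p₀ = P(outcome | unexposed) = 18/1393 = 0.012922
Under exogeneity and monotonicity, PN = (p₁ − p₀) / p₁.
PN = (0.10312 − 0.012922) / 0.10312 = 0.090194 / 0.10312 ≈ 0.8747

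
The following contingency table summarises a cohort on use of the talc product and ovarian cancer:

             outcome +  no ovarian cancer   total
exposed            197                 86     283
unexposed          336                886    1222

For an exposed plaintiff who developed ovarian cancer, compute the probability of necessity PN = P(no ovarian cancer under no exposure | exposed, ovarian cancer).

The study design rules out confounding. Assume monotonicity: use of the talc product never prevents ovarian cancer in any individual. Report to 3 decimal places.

PN ≈ 0.605

p₁ = P(outcome | exposed) = 197/283 = 0.69611
p₀ = P(outcome | unexposed) = 336/1222 = 0.27496
Under exogeneity and monotonicity, PN = (p₁ − p₀) / p₁.
PN = (0.69611 − 0.27496) / 0.69611 = 0.42115 / 0.69611 ≈ 0.6050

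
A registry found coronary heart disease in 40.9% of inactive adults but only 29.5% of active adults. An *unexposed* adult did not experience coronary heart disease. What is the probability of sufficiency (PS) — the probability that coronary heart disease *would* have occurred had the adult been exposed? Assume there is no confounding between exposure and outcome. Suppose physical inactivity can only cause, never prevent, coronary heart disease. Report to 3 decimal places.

p₁ = 0.409, p₀ = 0.295.
Under exogeneity and monotonicity, PS = (p₁ − p₀) / (1 − p₀).
PS = (0.409 − 0.295) / (1 − 0.295) = 0.114 / 0.705 ≈ 0.1617

PS ≈ 0.162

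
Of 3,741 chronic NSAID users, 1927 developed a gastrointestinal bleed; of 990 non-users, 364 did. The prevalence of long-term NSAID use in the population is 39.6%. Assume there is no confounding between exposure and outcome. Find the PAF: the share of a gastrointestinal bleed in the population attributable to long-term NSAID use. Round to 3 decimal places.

PAF ≈ 0.137

p₁ = P(outcome | exposed) = 1927/3741 = 0.5151
p₀ = P(outcome | unexposed) = 364/990 = 0.36768
Overall risk P(Y=1) = π·p₁ + (1−π)·p₀ = 0.396×0.5151 + 0.604×0.36768 = 0.42606.
Under exogeneity, PAF = [P(Y=1) − p₀] / P(Y=1).
PAF = (0.42606 − 0.36768) / 0.42606 ≈ 0.1370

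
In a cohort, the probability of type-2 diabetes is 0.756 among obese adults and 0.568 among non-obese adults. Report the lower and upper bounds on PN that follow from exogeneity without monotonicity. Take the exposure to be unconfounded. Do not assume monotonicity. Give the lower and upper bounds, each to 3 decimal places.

Let p₁ = 0.756, p₀ = 0.568.
Under exogeneity alone the bounds on PN are max{0,(p₁−p₀)/p₁} ≤ PN ≤ min{1,(1−p₀)/p₁}.
  lower = (p₁ − p₀)/p₁ = 0.188 / 0.756 ≈ 0.2487
  upper = min{1, (1 − p₀)/p₁} = 0.432 / 0.756 ≈ 0.5714

0.249 ≤ PN ≤ 0.571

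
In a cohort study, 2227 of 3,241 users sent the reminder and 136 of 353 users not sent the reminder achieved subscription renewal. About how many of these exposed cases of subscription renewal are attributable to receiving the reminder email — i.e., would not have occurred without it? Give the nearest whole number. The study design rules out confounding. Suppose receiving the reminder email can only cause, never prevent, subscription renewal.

p₁ = P(outcome | exposed) = 2227/3241 = 0.68713
p₀ = P(outcome | unexposed) = 136/353 = 0.38527
PN = (p₁ − p₀)/p₁ = (0.68713 − 0.38527) / 0.68713 ≈ 0.43931.
Attributable cases ≈ PN × (exposed cases) = 0.43931 × 2227 ≈ 978.34.

about 978 cases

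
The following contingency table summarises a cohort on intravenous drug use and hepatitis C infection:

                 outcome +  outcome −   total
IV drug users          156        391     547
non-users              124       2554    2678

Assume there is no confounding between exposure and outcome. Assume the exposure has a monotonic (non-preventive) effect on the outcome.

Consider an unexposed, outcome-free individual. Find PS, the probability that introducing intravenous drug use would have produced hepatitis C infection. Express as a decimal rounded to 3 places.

p₁ = P(outcome | exposed) = 156/547 = 0.28519
p₀ = P(outcome | unexposed) = 124/2678 = 0.046303
Under exogeneity and monotonicity, PS = (p₁ − p₀) / (1 − p₀).
PS = (0.28519 − 0.046303) / (1 − 0.046303) = 0.23889 / 0.9537 ≈ 0.2505

PS ≈ 0.250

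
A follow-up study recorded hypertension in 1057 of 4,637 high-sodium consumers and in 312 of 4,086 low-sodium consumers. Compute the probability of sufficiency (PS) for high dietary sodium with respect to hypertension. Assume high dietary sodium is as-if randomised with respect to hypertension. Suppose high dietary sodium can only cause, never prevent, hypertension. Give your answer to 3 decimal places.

PS ≈ 0.164

p₁ = P(outcome | exposed) = 1057/4637 = 0.22795
p₀ = P(outcome | unexposed) = 312/4086 = 0.076358
Under exogeneity and monotonicity, PS = (p₁ − p₀) / (1 − p₀).
PS = (0.22795 − 0.076358) / (1 − 0.076358) = 0.15159 / 0.92364 ≈ 0.1641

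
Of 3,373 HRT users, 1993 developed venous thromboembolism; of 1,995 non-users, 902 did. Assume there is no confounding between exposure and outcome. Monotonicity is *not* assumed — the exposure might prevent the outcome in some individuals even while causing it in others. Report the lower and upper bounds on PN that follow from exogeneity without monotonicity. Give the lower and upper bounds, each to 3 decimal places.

0.235 ≤ PN ≤ 0.927

p₁ = P(outcome | exposed) = 1993/3373 = 0.59087
p₀ = P(outcome | unexposed) = 902/1995 = 0.45213
Under exogeneity alone the bounds on PN are max{0,(p₁−p₀)/p₁} ≤ PN ≤ min{1,(1−p₀)/p₁}.
  lower = (p₁ − p₀)/p₁ = 0.13874 / 0.59087 ≈ 0.2348
  upper = min{1, (1 − p₀)/p₁} = 0.54787 / 0.59087 ≈ 0.9272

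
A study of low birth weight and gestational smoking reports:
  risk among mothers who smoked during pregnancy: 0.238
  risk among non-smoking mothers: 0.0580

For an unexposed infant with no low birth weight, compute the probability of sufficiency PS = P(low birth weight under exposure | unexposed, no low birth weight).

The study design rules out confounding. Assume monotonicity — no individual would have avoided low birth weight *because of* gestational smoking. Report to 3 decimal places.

PS ≈ 0.191

Let p₁ = 0.238, p₀ = 0.058.
Under exogeneity and monotonicity, PS = (p₁ − p₀) / (1 − p₀).
PS = (0.238 − 0.058) / (1 − 0.058) = 0.18 / 0.942 ≈ 0.1911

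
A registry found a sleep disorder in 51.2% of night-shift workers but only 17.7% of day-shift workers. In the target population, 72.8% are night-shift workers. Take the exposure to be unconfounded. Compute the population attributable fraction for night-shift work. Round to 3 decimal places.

PAF ≈ 0.579

p₁ = 0.512, p₀ = 0.177.
Overall risk P(Y=1) = π·p₁ + (1−π)·p₀ = 0.728×0.512 + 0.272×0.177 = 0.42088.
Under exogeneity, PAF = [P(Y=1) − p₀] / P(Y=1).
PAF = (0.42088 − 0.177) / 0.42088 ≈ 0.5795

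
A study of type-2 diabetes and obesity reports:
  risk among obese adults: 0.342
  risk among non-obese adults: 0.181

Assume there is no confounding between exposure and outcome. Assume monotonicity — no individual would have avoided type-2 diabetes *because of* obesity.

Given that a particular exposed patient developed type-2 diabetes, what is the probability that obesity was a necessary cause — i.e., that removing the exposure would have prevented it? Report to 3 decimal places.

PN ≈ 0.471

Let p₁ = 0.342, p₀ = 0.181.
Under exogeneity and monotonicity, PN = (p₁ − p₀) / p₁.
PN = (0.342 − 0.181) / 0.342 = 0.161 / 0.342 ≈ 0.4708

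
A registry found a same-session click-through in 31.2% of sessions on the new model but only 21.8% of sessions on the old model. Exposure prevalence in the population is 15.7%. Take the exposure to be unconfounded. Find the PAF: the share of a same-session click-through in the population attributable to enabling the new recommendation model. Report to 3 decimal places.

PAF ≈ 0.063

p₁ = 0.312, p₀ = 0.218.
Overall risk P(Y=1) = π·p₁ + (1−π)·p₀ = 0.157×0.312 + 0.843×0.218 = 0.23276.
Under exogeneity, PAF = [P(Y=1) − p₀] / P(Y=1).
PAF = (0.23276 − 0.218) / 0.23276 ≈ 0.0634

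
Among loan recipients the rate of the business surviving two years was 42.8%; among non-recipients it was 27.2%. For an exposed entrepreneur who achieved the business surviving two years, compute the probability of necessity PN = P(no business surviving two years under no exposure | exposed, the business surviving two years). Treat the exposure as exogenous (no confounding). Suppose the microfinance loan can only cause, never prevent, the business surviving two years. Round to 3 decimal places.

PN ≈ 0.364

p₁ = 0.428, p₀ = 0.272.
Under exogeneity and monotonicity, PN = (p₁ − p₀) / p₁.
PN = (0.428 − 0.272) / 0.428 = 0.156 / 0.428 ≈ 0.3645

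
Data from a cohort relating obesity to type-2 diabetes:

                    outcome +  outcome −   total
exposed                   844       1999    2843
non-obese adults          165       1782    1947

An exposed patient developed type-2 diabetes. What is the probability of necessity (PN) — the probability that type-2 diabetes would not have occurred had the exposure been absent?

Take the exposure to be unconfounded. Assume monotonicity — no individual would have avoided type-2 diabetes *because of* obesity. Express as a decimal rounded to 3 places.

p₁ = P(outcome | exposed) = 844/2843 = 0.29687
p₀ = P(outcome | unexposed) = 165/1947 = 0.084746
Under exogeneity and monotonicity, PN = (p₁ − p₀) / p₁.
PN = (0.29687 − 0.084746) / 0.29687 = 0.21212 / 0.29687 ≈ 0.7145

PN ≈ 0.715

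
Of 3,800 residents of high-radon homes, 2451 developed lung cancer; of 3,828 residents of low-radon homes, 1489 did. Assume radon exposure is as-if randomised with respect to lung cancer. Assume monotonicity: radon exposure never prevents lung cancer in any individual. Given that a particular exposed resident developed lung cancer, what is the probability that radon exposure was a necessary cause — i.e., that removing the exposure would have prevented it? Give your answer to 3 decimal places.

p₁ = P(outcome | exposed) = 2451/3800 = 0.645
p₀ = P(outcome | unexposed) = 1489/3828 = 0.38898
Under exogeneity and monotonicity, PN = (p₁ − p₀) / p₁.
PN = (0.645 − 0.38898) / 0.645 = 0.25602 / 0.645 ≈ 0.3969

PN ≈ 0.397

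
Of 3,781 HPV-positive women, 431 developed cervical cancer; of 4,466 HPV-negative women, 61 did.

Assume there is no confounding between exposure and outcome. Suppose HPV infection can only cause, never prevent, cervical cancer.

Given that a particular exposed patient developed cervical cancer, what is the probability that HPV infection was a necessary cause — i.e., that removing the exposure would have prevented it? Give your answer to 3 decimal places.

PN ≈ 0.880

p₁ = P(outcome | exposed) = 431/3781 = 0.11399
p₀ = P(outcome | unexposed) = 61/4466 = 0.013659
Under exogeneity and monotonicity, PN = (p₁ − p₀) / p₁.
PN = (0.11399 − 0.013659) / 0.11399 = 0.10033 / 0.11399 ≈ 0.8802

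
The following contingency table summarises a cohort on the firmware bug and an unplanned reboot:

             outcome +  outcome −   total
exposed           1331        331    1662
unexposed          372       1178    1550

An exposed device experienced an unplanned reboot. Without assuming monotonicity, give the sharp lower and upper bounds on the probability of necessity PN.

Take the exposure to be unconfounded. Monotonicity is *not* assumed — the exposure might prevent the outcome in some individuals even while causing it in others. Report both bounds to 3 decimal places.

0.700 ≤ PN ≤ 0.949

p₁ = P(outcome | exposed) = 1331/1662 = 0.80084
p₀ = P(outcome | unexposed) = 372/1550 = 0.24
Under exogeneity alone the bounds on PN are max{0,(p₁−p₀)/p₁} ≤ PN ≤ min{1,(1−p₀)/p₁}.
  lower = (p₁ − p₀)/p₁ = 0.56084 / 0.80084 ≈ 0.7003
  upper = min{1, (1 − p₀)/p₁} = 0.76 / 0.80084 ≈ 0.9490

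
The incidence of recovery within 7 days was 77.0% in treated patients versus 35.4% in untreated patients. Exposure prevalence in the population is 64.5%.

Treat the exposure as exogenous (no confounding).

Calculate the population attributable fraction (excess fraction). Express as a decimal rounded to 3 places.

PAF ≈ 0.431

p₁ = 0.77, p₀ = 0.354.
Overall risk P(Y=1) = π·p₁ + (1−π)·p₀ = 0.645×0.77 + 0.355×0.354 = 0.62232.
Under exogeneity, PAF = [P(Y=1) − p₀] / P(Y=1).
PAF = (0.62232 − 0.354) / 0.62232 ≈ 0.4312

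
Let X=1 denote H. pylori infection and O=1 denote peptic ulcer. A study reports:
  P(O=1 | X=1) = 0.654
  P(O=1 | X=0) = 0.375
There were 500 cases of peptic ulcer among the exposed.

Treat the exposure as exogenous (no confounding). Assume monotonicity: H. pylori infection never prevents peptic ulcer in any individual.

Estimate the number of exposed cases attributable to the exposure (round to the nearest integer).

Let p₁ = 0.654, p₀ = 0.375.
PN = (p₁ − p₀)/p₁ = (0.654 − 0.375) / 0.654 ≈ 0.42661.
Attributable cases ≈ PN × (exposed cases) = 0.42661 × 500 ≈ 213.30.

about 213 cases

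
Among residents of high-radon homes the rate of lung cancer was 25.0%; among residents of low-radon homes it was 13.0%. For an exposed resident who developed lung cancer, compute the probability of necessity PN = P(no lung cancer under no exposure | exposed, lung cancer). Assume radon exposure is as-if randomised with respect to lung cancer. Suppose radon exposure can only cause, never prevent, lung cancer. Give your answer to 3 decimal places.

PN ≈ 0.480

p₁ = 0.25, p₀ = 0.13.
Under exogeneity and monotonicity, PN = (p₁ − p₀) / p₁.
PN = (0.25 − 0.13) / 0.25 = 0.12 / 0.25 ≈ 0.4800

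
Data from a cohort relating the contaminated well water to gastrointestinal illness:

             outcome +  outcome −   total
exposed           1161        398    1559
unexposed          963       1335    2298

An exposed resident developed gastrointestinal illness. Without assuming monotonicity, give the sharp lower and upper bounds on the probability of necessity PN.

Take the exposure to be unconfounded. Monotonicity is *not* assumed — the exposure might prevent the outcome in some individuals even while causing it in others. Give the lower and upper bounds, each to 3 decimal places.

0.437 ≤ PN ≤ 0.780

p₁ = P(outcome | exposed) = 1161/1559 = 0.74471
p₀ = P(outcome | unexposed) = 963/2298 = 0.41906
Under exogeneity alone the bounds on PN are max{0,(p₁−p₀)/p₁} ≤ PN ≤ min{1,(1−p₀)/p₁}.
  lower = (p₁ − p₀)/p₁ = 0.32565 / 0.74471 ≈ 0.4373
  upper = min{1, (1 − p₀)/p₁} = 0.58094 / 0.74471 ≈ 0.7801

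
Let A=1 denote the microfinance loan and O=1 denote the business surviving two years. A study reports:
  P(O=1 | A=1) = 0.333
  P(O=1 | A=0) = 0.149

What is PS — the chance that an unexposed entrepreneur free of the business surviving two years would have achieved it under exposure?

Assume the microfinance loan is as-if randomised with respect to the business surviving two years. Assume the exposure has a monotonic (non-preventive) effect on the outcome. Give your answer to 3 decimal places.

PS ≈ 0.216

Let p₁ = 0.333, p₀ = 0.149.
Under exogeneity and monotonicity, PS = (p₁ − p₀) / (1 − p₀).
PS = (0.333 − 0.149) / (1 − 0.149) = 0.184 / 0.851 ≈ 0.2162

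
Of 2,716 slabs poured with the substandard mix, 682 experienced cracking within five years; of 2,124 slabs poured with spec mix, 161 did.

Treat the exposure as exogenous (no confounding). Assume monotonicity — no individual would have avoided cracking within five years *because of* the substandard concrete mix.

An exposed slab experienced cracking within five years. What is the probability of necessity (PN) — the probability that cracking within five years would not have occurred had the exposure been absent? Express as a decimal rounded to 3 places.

PN ≈ 0.698

p₁ = P(outcome | exposed) = 682/2716 = 0.2511
p₀ = P(outcome | unexposed) = 161/2124 = 0.0758
Under exogeneity and monotonicity, PN = (p₁ − p₀) / p₁.
PN = (0.2511 − 0.0758) / 0.2511 = 0.1753 / 0.2511 ≈ 0.6981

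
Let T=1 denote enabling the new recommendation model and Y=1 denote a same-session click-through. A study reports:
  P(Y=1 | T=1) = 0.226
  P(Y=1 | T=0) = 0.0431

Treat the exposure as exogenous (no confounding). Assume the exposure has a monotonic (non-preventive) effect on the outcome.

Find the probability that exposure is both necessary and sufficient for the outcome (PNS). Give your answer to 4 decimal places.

PNS ≈ 0.1829

Let p₁ = 0.226, p₀ = 0.0431.
Under exogeneity and monotonicity, PNS = p₁ − p₀.
PNS = 0.226 − 0.0431 = 0.1829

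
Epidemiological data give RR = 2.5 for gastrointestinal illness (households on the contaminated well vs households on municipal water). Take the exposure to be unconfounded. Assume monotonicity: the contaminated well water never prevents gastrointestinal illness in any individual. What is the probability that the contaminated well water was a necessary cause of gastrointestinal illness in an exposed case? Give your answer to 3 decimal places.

PN ≈ 0.600

Under exogeneity and monotonicity, PN = (RR − 1) / RR = 1 − 1/RR.
PN = (2.5 − 1) / 2.5 = 1.5 / 2.5 ≈ 0.6000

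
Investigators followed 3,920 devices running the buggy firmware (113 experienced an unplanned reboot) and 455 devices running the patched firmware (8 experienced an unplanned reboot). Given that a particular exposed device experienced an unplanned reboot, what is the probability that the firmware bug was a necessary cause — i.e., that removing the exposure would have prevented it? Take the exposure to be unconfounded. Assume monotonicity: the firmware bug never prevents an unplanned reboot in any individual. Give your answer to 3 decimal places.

p₁ = P(outcome | exposed) = 113/3920 = 0.028827
p₀ = P(outcome | unexposed) = 8/455 = 0.017582
Under exogeneity and monotonicity, PN = (p₁ − p₀) / p₁.
PN = (0.028827 − 0.017582) / 0.028827 = 0.011244 / 0.028827 ≈ 0.3901

PN ≈ 0.390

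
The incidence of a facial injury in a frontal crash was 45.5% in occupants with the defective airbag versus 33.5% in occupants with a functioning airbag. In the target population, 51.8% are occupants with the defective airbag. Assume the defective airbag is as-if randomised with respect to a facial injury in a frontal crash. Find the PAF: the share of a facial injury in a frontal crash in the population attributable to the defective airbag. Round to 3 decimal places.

PAF ≈ 0.157

p₁ = 0.455, p₀ = 0.335.
Overall risk P(Y=1) = π·p₁ + (1−π)·p₀ = 0.518×0.455 + 0.482×0.335 = 0.39716.
Under exogeneity, PAF = [P(Y=1) − p₀] / P(Y=1).
PAF = (0.39716 − 0.335) / 0.39716 ≈ 0.1565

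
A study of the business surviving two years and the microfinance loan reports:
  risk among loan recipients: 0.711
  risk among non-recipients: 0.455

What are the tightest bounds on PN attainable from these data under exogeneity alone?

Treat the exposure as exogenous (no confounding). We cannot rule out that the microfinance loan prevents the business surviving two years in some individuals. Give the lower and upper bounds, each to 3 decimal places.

Let p₁ = 0.711, p₀ = 0.455.
Under exogeneity alone the bounds on PN are max{0,(p₁−p₀)/p₁} ≤ PN ≤ min{1,(1−p₀)/p₁}.
  lower = (p₁ − p₀)/p₁ = 0.256 / 0.711 ≈ 0.3601
  upper = min{1, (1 − p₀)/p₁} = 0.545 / 0.711 ≈ 0.7665

0.360 ≤ PN ≤ 0.767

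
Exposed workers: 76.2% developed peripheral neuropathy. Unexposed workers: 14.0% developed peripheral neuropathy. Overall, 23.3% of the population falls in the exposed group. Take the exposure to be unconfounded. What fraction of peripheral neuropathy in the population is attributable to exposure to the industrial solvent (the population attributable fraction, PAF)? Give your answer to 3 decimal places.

p₁ = 0.762, p₀ = 0.14.
Overall risk P(Y=1) = π·p₁ + (1−π)·p₀ = 0.233×0.762 + 0.767×0.14 = 0.28493.
Under exogeneity, PAF = [P(Y=1) − p₀] / P(Y=1).
PAF = (0.28493 − 0.14) / 0.28493 ≈ 0.5086

PAF ≈ 0.509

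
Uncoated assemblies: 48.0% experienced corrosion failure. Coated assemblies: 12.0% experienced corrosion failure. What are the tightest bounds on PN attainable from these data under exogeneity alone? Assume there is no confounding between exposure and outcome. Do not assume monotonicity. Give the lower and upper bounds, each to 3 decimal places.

p₁ = 0.48, p₀ = 0.12.
Under exogeneity alone the bounds on PN are max{0,(p₁−p₀)/p₁} ≤ PN ≤ min{1,(1−p₀)/p₁}.
  lower = (p₁ − p₀)/p₁ = 0.36 / 0.48 ≈ 0.7500
  upper = min{1, (1 − p₀)/p₁} = 0.88 / 0.48 ≈ 1.8333 → capped at 1

0.750 ≤ PN ≤ 1.000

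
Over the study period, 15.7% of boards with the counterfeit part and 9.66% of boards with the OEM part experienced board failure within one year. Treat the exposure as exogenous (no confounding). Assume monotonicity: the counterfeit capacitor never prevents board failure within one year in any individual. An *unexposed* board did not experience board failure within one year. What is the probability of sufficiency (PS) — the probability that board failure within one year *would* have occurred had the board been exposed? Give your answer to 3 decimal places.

PS ≈ 0.067

p₁ = 0.157, p₀ = 0.0966.
Under exogeneity and monotonicity, PS = (p₁ − p₀) / (1 − p₀).
PS = (0.157 − 0.0966) / (1 − 0.0966) = 0.0604 / 0.9034 ≈ 0.0669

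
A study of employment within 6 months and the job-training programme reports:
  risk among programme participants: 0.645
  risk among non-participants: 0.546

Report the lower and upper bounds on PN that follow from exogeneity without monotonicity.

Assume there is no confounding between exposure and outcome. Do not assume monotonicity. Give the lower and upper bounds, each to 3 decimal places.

Let p₁ = 0.645, p₀ = 0.546.
Under exogeneity alone the bounds on PN are max{0,(p₁−p₀)/p₁} ≤ PN ≤ min{1,(1−p₀)/p₁}.
  lower = (p₁ − p₀)/p₁ = 0.099 / 0.645 ≈ 0.1535
  upper = min{1, (1 − p₀)/p₁} = 0.454 / 0.645 ≈ 0.7039

0.153 ≤ PN ≤ 0.704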